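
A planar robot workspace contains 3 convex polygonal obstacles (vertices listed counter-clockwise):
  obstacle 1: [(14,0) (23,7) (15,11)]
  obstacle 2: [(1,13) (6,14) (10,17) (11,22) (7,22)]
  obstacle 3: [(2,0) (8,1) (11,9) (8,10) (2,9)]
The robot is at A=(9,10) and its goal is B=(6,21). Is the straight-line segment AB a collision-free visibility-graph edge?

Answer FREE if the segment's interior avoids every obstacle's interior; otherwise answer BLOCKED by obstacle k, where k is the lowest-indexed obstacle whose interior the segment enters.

BLOCKED by obstacle 2

Obstacle 1 [(14,0) (23,7) (15,11)]:
  edge (14,0)–(23,7): clear
  edge (23,7)–(15,11): clear
  edge (15,11)–(14,0): clear
  midpoint (15/2,31/2) outside
  → clear
Obstacle 2 [(1,13) (6,14) (10,17) (11,22) (7,22)]:
  edge (1,13)–(6,14): clear
  edge (6,14)–(10,17): crosses AB
  edge (10,17)–(11,22): clear
  edge (11,22)–(7,22): clear
  edge (7,22)–(1,13): crosses AB
  → BLOCKED
Obstacle 3 [(2,0) (8,1) (11,9) (8,10) (2,9)]:
  edge (2,0)–(8,1): clear
  edge (8,1)–(11,9): clear
  edge (11,9)–(8,10): clear
  edge (8,10)–(2,9): clear
  edge (2,9)–(2,0): clear
  midpoint (15/2,31/2) outside
  → clear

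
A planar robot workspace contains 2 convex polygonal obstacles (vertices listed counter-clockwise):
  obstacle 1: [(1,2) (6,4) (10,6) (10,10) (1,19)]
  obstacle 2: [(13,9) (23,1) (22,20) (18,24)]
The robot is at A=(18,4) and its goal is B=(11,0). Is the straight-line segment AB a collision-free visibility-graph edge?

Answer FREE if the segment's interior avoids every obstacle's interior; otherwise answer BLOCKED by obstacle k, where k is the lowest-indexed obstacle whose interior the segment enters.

Obstacle 1 [(1,2) (6,4) (10,6) (10,10) (1,19)]:
  edge (1,2)–(6,4): clear
  edge (6,4)–(10,6): clear
  edge (10,6)–(10,10): clear
  edge (10,10)–(1,19): clear
  edge (1,19)–(1,2): clear
  midpoint (29/2,2) outside
  → clear
Obstacle 2 [(13,9) (23,1) (22,20) (18,24)]:
  edge (13,9)–(23,1): clear
  edge (23,1)–(22,20): clear
  edge (22,20)–(18,24): clear
  edge (18,24)–(13,9): clear
  midpoint (29/2,2) outside
  → clear

FREE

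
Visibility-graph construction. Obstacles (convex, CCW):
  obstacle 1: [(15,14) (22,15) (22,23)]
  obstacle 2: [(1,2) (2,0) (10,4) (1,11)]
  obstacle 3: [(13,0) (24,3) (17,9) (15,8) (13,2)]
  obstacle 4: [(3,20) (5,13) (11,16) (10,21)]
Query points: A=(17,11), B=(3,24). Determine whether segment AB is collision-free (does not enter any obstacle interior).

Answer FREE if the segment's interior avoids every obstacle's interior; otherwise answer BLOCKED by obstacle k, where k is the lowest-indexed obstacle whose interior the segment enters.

BLOCKED by obstacle 4

Obstacle 1 [(15,14) (22,15) (22,23)]:
  edge (15,14)–(22,15): clear
  edge (22,15)–(22,23): clear
  edge (22,23)–(15,14): clear
  midpoint (10,35/2) outside
  → clear
Obstacle 2 [(1,2) (2,0) (10,4) (1,11)]:
  edge (1,2)–(2,0): clear
  edge (2,0)–(10,4): clear
  edge (10,4)–(1,11): clear
  edge (1,11)–(1,2): clear
  midpoint (10,35/2) outside
  → clear
Obstacle 3 [(13,0) (24,3) (17,9) (15,8) (13,2)]:
  edge (13,0)–(24,3): clear
  edge (24,3)–(17,9): clear
  edge (17,9)–(15,8): clear
  edge (15,8)–(13,2): clear
  edge (13,2)–(13,0): clear
  midpoint (10,35/2) outside
  → clear
Obstacle 4 [(3,20) (5,13) (11,16) (10,21)]:
  edge (3,20)–(5,13): clear
  edge (5,13)–(11,16): clear
  edge (11,16)–(10,21): crosses AB
  edge (10,21)–(3,20): crosses AB
  → BLOCKED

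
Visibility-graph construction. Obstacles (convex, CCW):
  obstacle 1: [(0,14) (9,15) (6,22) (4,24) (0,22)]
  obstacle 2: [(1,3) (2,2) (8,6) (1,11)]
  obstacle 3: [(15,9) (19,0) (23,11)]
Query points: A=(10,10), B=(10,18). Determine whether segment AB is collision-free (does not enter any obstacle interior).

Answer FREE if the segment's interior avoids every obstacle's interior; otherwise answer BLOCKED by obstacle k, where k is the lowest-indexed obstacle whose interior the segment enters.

Obstacle 1 [(0,14) (9,15) (6,22) (4,24) (0,22)]:
  edge (0,14)–(9,15): clear
  edge (9,15)–(6,22): clear
  edge (6,22)–(4,24): clear
  edge (4,24)–(0,22): clear
  edge (0,22)–(0,14): clear
  midpoint (10,14) outside
  → clear
Obstacle 2 [(1,3) (2,2) (8,6) (1,11)]:
  edge (1,3)–(2,2): clear
  edge (2,2)–(8,6): clear
  edge (8,6)–(1,11): clear
  edge (1,11)–(1,3): clear
  midpoint (10,14) outside
  → clear
Obstacle 3 [(15,9) (19,0) (23,11)]:
  edge (15,9)–(19,0): clear
  edge (19,0)–(23,11): clear
  edge (23,11)–(15,9): clear
  midpoint (10,14) outside
  → clear

FREE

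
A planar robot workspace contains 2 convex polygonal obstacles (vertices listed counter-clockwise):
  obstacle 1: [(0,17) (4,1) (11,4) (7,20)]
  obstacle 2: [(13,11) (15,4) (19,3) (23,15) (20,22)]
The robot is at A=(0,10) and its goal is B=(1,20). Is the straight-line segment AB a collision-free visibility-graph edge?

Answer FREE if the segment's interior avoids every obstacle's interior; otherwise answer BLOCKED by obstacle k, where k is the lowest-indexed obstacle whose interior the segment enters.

BLOCKED by obstacle 1

Obstacle 1 [(0,17) (4,1) (11,4) (7,20)]:
  edge (0,17)–(4,1): crosses AB
  edge (4,1)–(11,4): clear
  edge (11,4)–(7,20): clear
  edge (7,20)–(0,17): crosses AB
  → BLOCKED
Obstacle 2 [(13,11) (15,4) (19,3) (23,15) (20,22)]:
  edge (13,11)–(15,4): clear
  edge (15,4)–(19,3): clear
  edge (19,3)–(23,15): clear
  edge (23,15)–(20,22): clear
  edge (20,22)–(13,11): clear
  midpoint (1/2,15) outside
  → clear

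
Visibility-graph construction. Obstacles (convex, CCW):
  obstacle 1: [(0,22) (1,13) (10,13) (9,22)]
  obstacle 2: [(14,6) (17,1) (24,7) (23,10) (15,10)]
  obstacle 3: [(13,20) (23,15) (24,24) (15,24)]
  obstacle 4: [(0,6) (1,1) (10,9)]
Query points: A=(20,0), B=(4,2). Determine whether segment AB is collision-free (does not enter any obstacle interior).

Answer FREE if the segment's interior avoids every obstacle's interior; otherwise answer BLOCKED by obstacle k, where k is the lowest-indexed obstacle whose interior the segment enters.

FREE

Obstacle 1 [(0,22) (1,13) (10,13) (9,22)]:
  edge (0,22)–(1,13): clear
  edge (1,13)–(10,13): clear
  edge (10,13)–(9,22): clear
  edge (9,22)–(0,22): clear
  midpoint (12,1) outside
  → clear
Obstacle 2 [(14,6) (17,1) (24,7) (23,10) (15,10)]:
  edge (14,6)–(17,1): clear
  edge (17,1)–(24,7): clear
  edge (24,7)–(23,10): clear
  edge (23,10)–(15,10): clear
  edge (15,10)–(14,6): clear
  midpoint (12,1) outside
  → clear
Obstacle 3 [(13,20) (23,15) (24,24) (15,24)]:
  edge (13,20)–(23,15): clear
  edge (23,15)–(24,24): clear
  edge (24,24)–(15,24): clear
  edge (15,24)–(13,20): clear
  midpoint (12,1) outside
  → clear
Obstacle 4 [(0,6) (1,1) (10,9)]:
  edge (0,6)–(1,1): clear
  edge (1,1)–(10,9): clear
  edge (10,9)–(0,6): clear
  midpoint (12,1) outside
  → clear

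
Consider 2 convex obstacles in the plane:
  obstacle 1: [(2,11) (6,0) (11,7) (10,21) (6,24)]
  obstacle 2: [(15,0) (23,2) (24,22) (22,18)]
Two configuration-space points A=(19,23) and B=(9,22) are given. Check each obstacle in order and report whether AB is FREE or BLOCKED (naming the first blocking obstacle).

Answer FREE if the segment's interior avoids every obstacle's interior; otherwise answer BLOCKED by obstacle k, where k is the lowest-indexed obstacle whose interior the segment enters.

FREE

Obstacle 1 [(2,11) (6,0) (11,7) (10,21) (6,24)]:
  edge (2,11)–(6,0): clear
  edge (6,0)–(11,7): clear
  edge (11,7)–(10,21): clear
  edge (10,21)–(6,24): clear
  edge (6,24)–(2,11): clear
  midpoint (14,45/2) outside
  → clear
Obstacle 2 [(15,0) (23,2) (24,22) (22,18)]:
  edge (15,0)–(23,2): clear
  edge (23,2)–(24,22): clear
  edge (24,22)–(22,18): clear
  edge (22,18)–(15,0): clear
  midpoint (14,45/2) outside
  → clear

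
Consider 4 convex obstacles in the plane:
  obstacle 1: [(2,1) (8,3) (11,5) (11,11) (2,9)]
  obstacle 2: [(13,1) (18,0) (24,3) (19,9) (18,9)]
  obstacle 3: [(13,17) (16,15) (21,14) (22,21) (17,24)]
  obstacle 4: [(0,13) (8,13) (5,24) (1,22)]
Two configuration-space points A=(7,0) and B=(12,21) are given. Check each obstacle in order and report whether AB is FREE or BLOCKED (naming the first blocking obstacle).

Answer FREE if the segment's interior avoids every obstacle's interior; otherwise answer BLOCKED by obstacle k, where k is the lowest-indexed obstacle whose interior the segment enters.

BLOCKED by obstacle 1

Obstacle 1 [(2,1) (8,3) (11,5) (11,11) (2,9)]:
  edge (2,1)–(8,3): crosses AB
  edge (8,3)–(11,5): clear
  edge (11,5)–(11,11): clear
  edge (11,11)–(2,9): crosses AB
  edge (2,9)–(2,1): clear
  → BLOCKED
Obstacle 2 [(13,1) (18,0) (24,3) (19,9) (18,9)]:
  edge (13,1)–(18,0): clear
  edge (18,0)–(24,3): clear
  edge (24,3)–(19,9): clear
  edge (19,9)–(18,9): clear
  edge (18,9)–(13,1): clear
  midpoint (19/2,21/2) outside
  → clear
Obstacle 3 [(13,17) (16,15) (21,14) (22,21) (17,24)]:
  edge (13,17)–(16,15): clear
  edge (16,15)–(21,14): clear
  edge (21,14)–(22,21): clear
  edge (22,21)–(17,24): clear
  edge (17,24)–(13,17): clear
  midpoint (19/2,21/2) outside
  → clear
Obstacle 4 [(0,13) (8,13) (5,24) (1,22)]:
  edge (0,13)–(8,13): clear
  edge (8,13)–(5,24): clear
  edge (5,24)–(1,22): clear
  edge (1,22)–(0,13): clear
  midpoint (19/2,21/2) outside
  → clear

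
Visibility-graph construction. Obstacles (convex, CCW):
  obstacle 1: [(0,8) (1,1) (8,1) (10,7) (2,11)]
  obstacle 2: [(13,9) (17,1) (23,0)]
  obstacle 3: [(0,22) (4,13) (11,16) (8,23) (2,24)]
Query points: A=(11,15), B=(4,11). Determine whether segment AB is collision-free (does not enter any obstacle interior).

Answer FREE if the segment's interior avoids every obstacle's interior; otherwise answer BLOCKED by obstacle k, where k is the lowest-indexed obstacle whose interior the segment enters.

FREE

Obstacle 1 [(0,8) (1,1) (8,1) (10,7) (2,11)]:
  edge (0,8)–(1,1): clear
  edge (1,1)–(8,1): clear
  edge (8,1)–(10,7): clear
  edge (10,7)–(2,11): clear
  edge (2,11)–(0,8): clear
  midpoint (15/2,13) outside
  → clear
Obstacle 2 [(13,9) (17,1) (23,0)]:
  edge (13,9)–(17,1): clear
  edge (17,1)–(23,0): clear
  edge (23,0)–(13,9): clear
  midpoint (15/2,13) outside
  → clear
Obstacle 3 [(0,22) (4,13) (11,16) (8,23) (2,24)]:
  edge (0,22)–(4,13): clear
  edge (4,13)–(11,16): clear
  edge (11,16)–(8,23): clear
  edge (8,23)–(2,24): clear
  edge (2,24)–(0,22): clear
  midpoint (15/2,13) outside
  → clear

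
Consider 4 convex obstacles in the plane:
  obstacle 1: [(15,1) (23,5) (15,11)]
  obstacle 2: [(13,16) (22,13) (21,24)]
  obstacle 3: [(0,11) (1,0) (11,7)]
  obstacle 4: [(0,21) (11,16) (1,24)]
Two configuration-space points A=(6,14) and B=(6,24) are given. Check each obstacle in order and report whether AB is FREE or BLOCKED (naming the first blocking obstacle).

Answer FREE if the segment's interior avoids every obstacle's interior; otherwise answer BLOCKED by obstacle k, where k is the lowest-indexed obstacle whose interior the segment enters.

BLOCKED by obstacle 4

Obstacle 1 [(15,1) (23,5) (15,11)]:
  edge (15,1)–(23,5): clear
  edge (23,5)–(15,11): clear
  edge (15,11)–(15,1): clear
  midpoint (6,19) outside
  → clear
Obstacle 2 [(13,16) (22,13) (21,24)]:
  edge (13,16)–(22,13): clear
  edge (22,13)–(21,24): clear
  edge (21,24)–(13,16): clear
  midpoint (6,19) outside
  → clear
Obstacle 3 [(0,11) (1,0) (11,7)]:
  edge (0,11)–(1,0): clear
  edge (1,0)–(11,7): clear
  edge (11,7)–(0,11): clear
  midpoint (6,19) outside
  → clear
Obstacle 4 [(0,21) (11,16) (1,24)]:
  edge (0,21)–(11,16): crosses AB
  edge (11,16)–(1,24): crosses AB
  edge (1,24)–(0,21): clear
  → BLOCKED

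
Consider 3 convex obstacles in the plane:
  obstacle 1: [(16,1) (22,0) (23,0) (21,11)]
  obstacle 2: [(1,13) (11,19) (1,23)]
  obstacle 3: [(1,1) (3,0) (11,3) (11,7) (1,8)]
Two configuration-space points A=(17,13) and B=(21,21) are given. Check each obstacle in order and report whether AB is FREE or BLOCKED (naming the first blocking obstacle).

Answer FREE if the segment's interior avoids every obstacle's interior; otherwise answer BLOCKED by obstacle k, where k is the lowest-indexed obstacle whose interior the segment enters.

Obstacle 1 [(16,1) (22,0) (23,0) (21,11)]:
  edge (16,1)–(22,0): clear
  edge (22,0)–(23,0): clear
  edge (23,0)–(21,11): clear
  edge (21,11)–(16,1): clear
  midpoint (19,17) outside
  → clear
Obstacle 2 [(1,13) (11,19) (1,23)]:
  edge (1,13)–(11,19): clear
  edge (11,19)–(1,23): clear
  edge (1,23)–(1,13): clear
  midpoint (19,17) outside
  → clear
Obstacle 3 [(1,1) (3,0) (11,3) (11,7) (1,8)]:
  edge (1,1)–(3,0): clear
  edge (3,0)–(11,3): clear
  edge (11,3)–(11,7): clear
  edge (11,7)–(1,8): clear
  edge (1,8)–(1,1): clear
  midpoint (19,17) outside
  → clear

FREE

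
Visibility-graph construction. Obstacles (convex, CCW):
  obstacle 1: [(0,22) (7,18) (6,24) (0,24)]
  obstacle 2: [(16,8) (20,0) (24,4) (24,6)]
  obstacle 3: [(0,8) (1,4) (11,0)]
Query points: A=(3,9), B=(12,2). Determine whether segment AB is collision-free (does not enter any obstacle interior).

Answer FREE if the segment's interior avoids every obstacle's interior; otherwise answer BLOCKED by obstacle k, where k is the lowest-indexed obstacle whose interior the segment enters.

FREE

Obstacle 1 [(0,22) (7,18) (6,24) (0,24)]:
  edge (0,22)–(7,18): clear
  edge (7,18)–(6,24): clear
  edge (6,24)–(0,24): clear
  edge (0,24)–(0,22): clear
  midpoint (15/2,11/2) outside
  → clear
Obstacle 2 [(16,8) (20,0) (24,4) (24,6)]:
  edge (16,8)–(20,0): clear
  edge (20,0)–(24,4): clear
  edge (24,4)–(24,6): clear
  edge (24,6)–(16,8): clear
  midpoint (15/2,11/2) outside
  → clear
Obstacle 3 [(0,8) (1,4) (11,0)]:
  edge (0,8)–(1,4): clear
  edge (1,4)–(11,0): clear
  edge (11,0)–(0,8): clear
  midpoint (15/2,11/2) outside
  → clear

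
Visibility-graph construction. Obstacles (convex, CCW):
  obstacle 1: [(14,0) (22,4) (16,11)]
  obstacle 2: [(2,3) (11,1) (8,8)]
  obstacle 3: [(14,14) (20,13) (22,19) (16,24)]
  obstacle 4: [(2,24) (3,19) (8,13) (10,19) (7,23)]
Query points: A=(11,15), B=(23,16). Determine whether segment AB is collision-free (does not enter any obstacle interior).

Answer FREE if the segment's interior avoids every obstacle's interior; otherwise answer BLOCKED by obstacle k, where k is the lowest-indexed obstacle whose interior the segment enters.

BLOCKED by obstacle 3

Obstacle 1 [(14,0) (22,4) (16,11)]:
  edge (14,0)–(22,4): clear
  edge (22,4)–(16,11): clear
  edge (16,11)–(14,0): clear
  midpoint (17,31/2) outside
  → clear
Obstacle 2 [(2,3) (11,1) (8,8)]:
  edge (2,3)–(11,1): clear
  edge (11,1)–(8,8): clear
  edge (8,8)–(2,3): clear
  midpoint (17,31/2) outside
  → clear
Obstacle 3 [(14,14) (20,13) (22,19) (16,24)]:
  edge (14,14)–(20,13): clear
  edge (20,13)–(22,19): crosses AB
  edge (22,19)–(16,24): clear
  edge (16,24)–(14,14): crosses AB
  → BLOCKED
Obstacle 4 [(2,24) (3,19) (8,13) (10,19) (7,23)]:
  edge (2,24)–(3,19): clear
  edge (3,19)–(8,13): clear
  edge (8,13)–(10,19): clear
  edge (10,19)–(7,23): clear
  edge (7,23)–(2,24): clear
  midpoint (17,31/2) outside
  → clear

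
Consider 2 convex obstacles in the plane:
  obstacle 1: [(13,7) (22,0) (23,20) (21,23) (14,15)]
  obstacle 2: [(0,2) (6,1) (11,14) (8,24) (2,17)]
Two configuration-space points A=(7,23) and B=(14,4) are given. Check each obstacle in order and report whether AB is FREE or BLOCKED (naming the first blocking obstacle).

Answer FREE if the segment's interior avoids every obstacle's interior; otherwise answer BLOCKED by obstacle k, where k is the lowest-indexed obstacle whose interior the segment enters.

Obstacle 1 [(13,7) (22,0) (23,20) (21,23) (14,15)]:
  edge (13,7)–(22,0): clear
  edge (22,0)–(23,20): clear
  edge (23,20)–(21,23): clear
  edge (21,23)–(14,15): clear
  edge (14,15)–(13,7): clear
  midpoint (21/2,27/2) outside
  → clear
Obstacle 2 [(0,2) (6,1) (11,14) (8,24) (2,17)]:
  edge (0,2)–(6,1): clear
  edge (6,1)–(11,14): crosses AB
  edge (11,14)–(8,24): clear
  edge (8,24)–(2,17): crosses AB
  edge (2,17)–(0,2): clear
  → BLOCKED

BLOCKED by obstacle 2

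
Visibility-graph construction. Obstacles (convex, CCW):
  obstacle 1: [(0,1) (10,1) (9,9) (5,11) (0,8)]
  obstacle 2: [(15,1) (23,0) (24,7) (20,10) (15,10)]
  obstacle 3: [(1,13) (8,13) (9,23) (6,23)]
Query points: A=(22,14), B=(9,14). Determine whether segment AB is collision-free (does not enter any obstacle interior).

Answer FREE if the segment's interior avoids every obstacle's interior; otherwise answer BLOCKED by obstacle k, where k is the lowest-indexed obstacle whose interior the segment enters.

FREE

Obstacle 1 [(0,1) (10,1) (9,9) (5,11) (0,8)]:
  edge (0,1)–(10,1): clear
  edge (10,1)–(9,9): clear
  edge (9,9)–(5,11): clear
  edge (5,11)–(0,8): clear
  edge (0,8)–(0,1): clear
  midpoint (31/2,14) outside
  → clear
Obstacle 2 [(15,1) (23,0) (24,7) (20,10) (15,10)]:
  edge (15,1)–(23,0): clear
  edge (23,0)–(24,7): clear
  edge (24,7)–(20,10): clear
  edge (20,10)–(15,10): clear
  edge (15,10)–(15,1): clear
  midpoint (31/2,14) outside
  → clear
Obstacle 3 [(1,13) (8,13) (9,23) (6,23)]:
  edge (1,13)–(8,13): clear
  edge (8,13)–(9,23): clear
  edge (9,23)–(6,23): clear
  edge (6,23)–(1,13): clear
  midpoint (31/2,14) outside
  → clear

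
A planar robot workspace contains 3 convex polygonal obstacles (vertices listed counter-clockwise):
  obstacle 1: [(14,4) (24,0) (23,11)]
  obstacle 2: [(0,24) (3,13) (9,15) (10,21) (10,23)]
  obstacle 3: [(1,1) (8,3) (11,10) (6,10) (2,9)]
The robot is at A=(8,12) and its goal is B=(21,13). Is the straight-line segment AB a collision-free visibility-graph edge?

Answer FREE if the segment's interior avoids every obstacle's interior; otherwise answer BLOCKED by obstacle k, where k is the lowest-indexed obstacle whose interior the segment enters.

Obstacle 1 [(14,4) (24,0) (23,11)]:
  edge (14,4)–(24,0): clear
  edge (24,0)–(23,11): clear
  edge (23,11)–(14,4): clear
  midpoint (29/2,25/2) outside
  → clear
Obstacle 2 [(0,24) (3,13) (9,15) (10,21) (10,23)]:
  edge (0,24)–(3,13): clear
  edge (3,13)–(9,15): clear
  edge (9,15)–(10,21): clear
  edge (10,21)–(10,23): clear
  edge (10,23)–(0,24): clear
  midpoint (29/2,25/2) outside
  → clear
Obstacle 3 [(1,1) (8,3) (11,10) (6,10) (2,9)]:
  edge (1,1)–(8,3): clear
  edge (8,3)–(11,10): clear
  edge (11,10)–(6,10): clear
  edge (6,10)–(2,9): clear
  edge (2,9)–(1,1): clear
  midpoint (29/2,25/2) outside
  → clear

FREE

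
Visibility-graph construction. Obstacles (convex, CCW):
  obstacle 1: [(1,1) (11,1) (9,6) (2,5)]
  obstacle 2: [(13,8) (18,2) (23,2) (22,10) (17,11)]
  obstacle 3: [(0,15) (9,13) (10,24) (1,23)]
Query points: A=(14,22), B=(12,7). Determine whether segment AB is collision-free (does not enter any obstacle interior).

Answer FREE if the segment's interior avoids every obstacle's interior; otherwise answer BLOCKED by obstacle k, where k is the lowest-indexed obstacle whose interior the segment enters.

Obstacle 1 [(1,1) (11,1) (9,6) (2,5)]:
  edge (1,1)–(11,1): clear
  edge (11,1)–(9,6): clear
  edge (9,6)–(2,5): clear
  edge (2,5)–(1,1): clear
  midpoint (13,29/2) outside
  → clear
Obstacle 2 [(13,8) (18,2) (23,2) (22,10) (17,11)]:
  edge (13,8)–(18,2): clear
  edge (18,2)–(23,2): clear
  edge (23,2)–(22,10): clear
  edge (22,10)–(17,11): clear
  edge (17,11)–(13,8): clear
  midpoint (13,29/2) outside
  → clear
Obstacle 3 [(0,15) (9,13) (10,24) (1,23)]:
  edge (0,15)–(9,13): clear
  edge (9,13)–(10,24): clear
  edge (10,24)–(1,23): clear
  edge (1,23)–(0,15): clear
  midpoint (13,29/2) outside
  → clear

FREE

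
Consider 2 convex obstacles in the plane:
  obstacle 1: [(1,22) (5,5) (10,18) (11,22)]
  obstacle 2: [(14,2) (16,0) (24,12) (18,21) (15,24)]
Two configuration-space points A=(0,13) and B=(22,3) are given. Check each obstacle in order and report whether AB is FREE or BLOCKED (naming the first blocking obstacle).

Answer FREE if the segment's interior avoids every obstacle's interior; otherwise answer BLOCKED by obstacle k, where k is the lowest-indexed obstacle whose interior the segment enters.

Obstacle 1 [(1,22) (5,5) (10,18) (11,22)]:
  edge (1,22)–(5,5): crosses AB
  edge (5,5)–(10,18): crosses AB
  edge (10,18)–(11,22): clear
  edge (11,22)–(1,22): clear
  → BLOCKED
Obstacle 2 [(14,2) (16,0) (24,12) (18,21) (15,24)]:
  edge (14,2)–(16,0): clear
  edge (16,0)–(24,12): crosses AB
  edge (24,12)–(18,21): clear
  edge (18,21)–(15,24): clear
  edge (15,24)–(14,2): crosses AB
  → BLOCKED

BLOCKED by obstacle 1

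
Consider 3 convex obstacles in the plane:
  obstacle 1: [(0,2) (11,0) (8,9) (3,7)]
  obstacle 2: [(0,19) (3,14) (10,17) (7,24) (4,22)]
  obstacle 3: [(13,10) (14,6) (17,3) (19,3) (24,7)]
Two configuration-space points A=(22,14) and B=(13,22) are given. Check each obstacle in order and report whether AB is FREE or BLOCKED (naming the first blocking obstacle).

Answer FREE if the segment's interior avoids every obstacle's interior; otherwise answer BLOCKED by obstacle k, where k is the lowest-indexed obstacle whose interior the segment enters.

FREE

Obstacle 1 [(0,2) (11,0) (8,9) (3,7)]:
  edge (0,2)–(11,0): clear
  edge (11,0)–(8,9): clear
  edge (8,9)–(3,7): clear
  edge (3,7)–(0,2): clear
  midpoint (35/2,18) outside
  → clear
Obstacle 2 [(0,19) (3,14) (10,17) (7,24) (4,22)]:
  edge (0,19)–(3,14): clear
  edge (3,14)–(10,17): clear
  edge (10,17)–(7,24): clear
  edge (7,24)–(4,22): clear
  edge (4,22)–(0,19): clear
  midpoint (35/2,18) outside
  → clear
Obstacle 3 [(13,10) (14,6) (17,3) (19,3) (24,7)]:
  edge (13,10)–(14,6): clear
  edge (14,6)–(17,3): clear
  edge (17,3)–(19,3): clear
  edge (19,3)–(24,7): clear
  edge (24,7)–(13,10): clear
  midpoint (35/2,18) outside
  → clear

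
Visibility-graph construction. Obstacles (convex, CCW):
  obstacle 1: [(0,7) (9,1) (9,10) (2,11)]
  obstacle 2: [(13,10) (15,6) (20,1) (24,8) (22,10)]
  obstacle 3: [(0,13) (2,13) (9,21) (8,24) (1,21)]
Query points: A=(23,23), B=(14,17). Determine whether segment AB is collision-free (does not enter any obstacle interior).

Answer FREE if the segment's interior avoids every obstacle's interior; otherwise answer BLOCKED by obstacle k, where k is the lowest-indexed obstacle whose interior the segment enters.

Obstacle 1 [(0,7) (9,1) (9,10) (2,11)]:
  edge (0,7)–(9,1): clear
  edge (9,1)–(9,10): clear
  edge (9,10)–(2,11): clear
  edge (2,11)–(0,7): clear
  midpoint (37/2,20) outside
  → clear
Obstacle 2 [(13,10) (15,6) (20,1) (24,8) (22,10)]:
  edge (13,10)–(15,6): clear
  edge (15,6)–(20,1): clear
  edge (20,1)–(24,8): clear
  edge (24,8)–(22,10): clear
  edge (22,10)–(13,10): clear
  midpoint (37/2,20) outside
  → clear
Obstacle 3 [(0,13) (2,13) (9,21) (8,24) (1,21)]:
  edge (0,13)–(2,13): clear
  edge (2,13)–(9,21): clear
  edge (9,21)–(8,24): clear
  edge (8,24)–(1,21): clear
  edge (1,21)–(0,13): clear
  midpoint (37/2,20) outside
  → clear

FREE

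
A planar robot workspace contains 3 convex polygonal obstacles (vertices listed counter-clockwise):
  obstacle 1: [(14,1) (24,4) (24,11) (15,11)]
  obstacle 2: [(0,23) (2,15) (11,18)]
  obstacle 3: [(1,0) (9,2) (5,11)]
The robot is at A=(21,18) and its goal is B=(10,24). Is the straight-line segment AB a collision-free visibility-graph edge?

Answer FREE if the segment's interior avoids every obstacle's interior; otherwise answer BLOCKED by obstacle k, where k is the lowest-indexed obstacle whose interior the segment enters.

Obstacle 1 [(14,1) (24,4) (24,11) (15,11)]:
  edge (14,1)–(24,4): clear
  edge (24,4)–(24,11): clear
  edge (24,11)–(15,11): clear
  edge (15,11)–(14,1): clear
  midpoint (31/2,21) outside
  → clear
Obstacle 2 [(0,23) (2,15) (11,18)]:
  edge (0,23)–(2,15): clear
  edge (2,15)–(11,18): clear
  edge (11,18)–(0,23): clear
  midpoint (31/2,21) outside
  → clear
Obstacle 3 [(1,0) (9,2) (5,11)]:
  edge (1,0)–(9,2): clear
  edge (9,2)–(5,11): clear
  edge (5,11)–(1,0): clear
  midpoint (31/2,21) outside
  → clear

FREE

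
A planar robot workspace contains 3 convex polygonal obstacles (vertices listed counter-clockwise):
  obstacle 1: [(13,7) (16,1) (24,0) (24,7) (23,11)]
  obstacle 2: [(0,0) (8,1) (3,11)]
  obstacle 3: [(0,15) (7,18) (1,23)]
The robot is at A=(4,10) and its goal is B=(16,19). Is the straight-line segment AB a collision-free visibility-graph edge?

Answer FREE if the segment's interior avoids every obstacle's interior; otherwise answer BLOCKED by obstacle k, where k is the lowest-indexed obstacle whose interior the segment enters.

FREE

Obstacle 1 [(13,7) (16,1) (24,0) (24,7) (23,11)]:
  edge (13,7)–(16,1): clear
  edge (16,1)–(24,0): clear
  edge (24,0)–(24,7): clear
  edge (24,7)–(23,11): clear
  edge (23,11)–(13,7): clear
  midpoint (10,29/2) outside
  → clear
Obstacle 2 [(0,0) (8,1) (3,11)]:
  edge (0,0)–(8,1): clear
  edge (8,1)–(3,11): clear
  edge (3,11)–(0,0): clear
  midpoint (10,29/2) outside
  → clear
Obstacle 3 [(0,15) (7,18) (1,23)]:
  edge (0,15)–(7,18): clear
  edge (7,18)–(1,23): clear
  edge (1,23)–(0,15): clear
  midpoint (10,29/2) outside
  → clear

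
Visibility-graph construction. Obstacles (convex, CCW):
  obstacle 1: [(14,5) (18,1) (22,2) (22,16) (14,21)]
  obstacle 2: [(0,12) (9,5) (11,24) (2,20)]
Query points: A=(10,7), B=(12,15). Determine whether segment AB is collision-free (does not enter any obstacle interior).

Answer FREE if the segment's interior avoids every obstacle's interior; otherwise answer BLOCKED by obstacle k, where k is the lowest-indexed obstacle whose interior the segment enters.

Obstacle 1 [(14,5) (18,1) (22,2) (22,16) (14,21)]:
  edge (14,5)–(18,1): clear
  edge (18,1)–(22,2): clear
  edge (22,2)–(22,16): clear
  edge (22,16)–(14,21): clear
  edge (14,21)–(14,5): clear
  midpoint (11,11) outside
  → clear
Obstacle 2 [(0,12) (9,5) (11,24) (2,20)]:
  edge (0,12)–(9,5): clear
  edge (9,5)–(11,24): clear
  edge (11,24)–(2,20): clear
  edge (2,20)–(0,12): clear
  midpoint (11,11) outside
  → clear

FREE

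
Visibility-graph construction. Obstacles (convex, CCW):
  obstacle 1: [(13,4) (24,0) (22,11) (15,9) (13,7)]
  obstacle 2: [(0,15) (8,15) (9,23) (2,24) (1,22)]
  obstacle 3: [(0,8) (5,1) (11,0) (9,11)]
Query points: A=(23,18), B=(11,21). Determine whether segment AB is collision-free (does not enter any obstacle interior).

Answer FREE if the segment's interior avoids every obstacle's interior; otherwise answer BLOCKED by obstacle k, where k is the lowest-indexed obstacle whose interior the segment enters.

Obstacle 1 [(13,4) (24,0) (22,11) (15,9) (13,7)]:
  edge (13,4)–(24,0): clear
  edge (24,0)–(22,11): clear
  edge (22,11)–(15,9): clear
  edge (15,9)–(13,7): clear
  edge (13,7)–(13,4): clear
  midpoint (17,39/2) outside
  → clear
Obstacle 2 [(0,15) (8,15) (9,23) (2,24) (1,22)]:
  edge (0,15)–(8,15): clear
  edge (8,15)–(9,23): clear
  edge (9,23)–(2,24): clear
  edge (2,24)–(1,22): clear
  edge (1,22)–(0,15): clear
  midpoint (17,39/2) outside
  → clear
Obstacle 3 [(0,8) (5,1) (11,0) (9,11)]:
  edge (0,8)–(5,1): clear
  edge (5,1)–(11,0): clear
  edge (11,0)–(9,11): clear
  edge (9,11)–(0,8): clear
  midpoint (17,39/2) outside
  → clear

FREE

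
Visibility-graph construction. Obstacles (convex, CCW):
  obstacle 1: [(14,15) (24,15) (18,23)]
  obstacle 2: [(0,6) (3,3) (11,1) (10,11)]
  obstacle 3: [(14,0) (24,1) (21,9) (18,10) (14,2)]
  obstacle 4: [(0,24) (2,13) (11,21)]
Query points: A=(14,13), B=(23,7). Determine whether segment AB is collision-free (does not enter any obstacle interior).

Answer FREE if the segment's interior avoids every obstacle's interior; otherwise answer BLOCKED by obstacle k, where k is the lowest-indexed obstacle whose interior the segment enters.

BLOCKED by obstacle 3

Obstacle 1 [(14,15) (24,15) (18,23)]:
  edge (14,15)–(24,15): clear
  edge (24,15)–(18,23): clear
  edge (18,23)–(14,15): clear
  midpoint (37/2,10) outside
  → clear
Obstacle 2 [(0,6) (3,3) (11,1) (10,11)]:
  edge (0,6)–(3,3): clear
  edge (3,3)–(11,1): clear
  edge (11,1)–(10,11): clear
  edge (10,11)–(0,6): clear
  midpoint (37/2,10) outside
  → clear
Obstacle 3 [(14,0) (24,1) (21,9) (18,10) (14,2)]:
  edge (14,0)–(24,1): clear
  edge (24,1)–(21,9): crosses AB
  edge (21,9)–(18,10): crosses AB
  edge (18,10)–(14,2): clear
  edge (14,2)–(14,0): clear
  → BLOCKED
Obstacle 4 [(0,24) (2,13) (11,21)]:
  edge (0,24)–(2,13): clear
  edge (2,13)–(11,21): clear
  edge (11,21)–(0,24): clear
  midpoint (37/2,10) outside
  → clear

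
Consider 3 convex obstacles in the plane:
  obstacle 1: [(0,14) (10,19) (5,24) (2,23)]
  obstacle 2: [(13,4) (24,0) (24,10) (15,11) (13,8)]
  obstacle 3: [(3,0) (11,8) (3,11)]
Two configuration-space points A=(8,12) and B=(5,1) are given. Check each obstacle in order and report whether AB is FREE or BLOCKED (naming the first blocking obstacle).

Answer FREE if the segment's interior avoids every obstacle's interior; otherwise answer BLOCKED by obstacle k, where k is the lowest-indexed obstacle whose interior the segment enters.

BLOCKED by obstacle 3

Obstacle 1 [(0,14) (10,19) (5,24) (2,23)]:
  edge (0,14)–(10,19): clear
  edge (10,19)–(5,24): clear
  edge (5,24)–(2,23): clear
  edge (2,23)–(0,14): clear
  midpoint (13/2,13/2) outside
  → clear
Obstacle 2 [(13,4) (24,0) (24,10) (15,11) (13,8)]:
  edge (13,4)–(24,0): clear
  edge (24,0)–(24,10): clear
  edge (24,10)–(15,11): clear
  edge (15,11)–(13,8): clear
  edge (13,8)–(13,4): clear
  midpoint (13/2,13/2) outside
  → clear
Obstacle 3 [(3,0) (11,8) (3,11)]:
  edge (3,0)–(11,8): crosses AB
  edge (11,8)–(3,11): crosses AB
  edge (3,11)–(3,0): clear
  → BLOCKED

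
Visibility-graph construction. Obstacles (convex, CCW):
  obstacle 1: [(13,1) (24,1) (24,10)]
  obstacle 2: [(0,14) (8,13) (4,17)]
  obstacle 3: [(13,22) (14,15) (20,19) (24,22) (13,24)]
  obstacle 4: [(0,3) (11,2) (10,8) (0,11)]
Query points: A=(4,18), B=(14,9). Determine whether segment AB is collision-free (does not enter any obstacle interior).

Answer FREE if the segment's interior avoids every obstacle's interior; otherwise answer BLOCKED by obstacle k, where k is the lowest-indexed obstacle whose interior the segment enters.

Obstacle 1 [(13,1) (24,1) (24,10)]:
  edge (13,1)–(24,1): clear
  edge (24,1)–(24,10): clear
  edge (24,10)–(13,1): clear
  midpoint (9,27/2) outside
  → clear
Obstacle 2 [(0,14) (8,13) (4,17)]:
  edge (0,14)–(8,13): clear
  edge (8,13)–(4,17): clear
  edge (4,17)–(0,14): clear
  midpoint (9,27/2) outside
  → clear
Obstacle 3 [(13,22) (14,15) (20,19) (24,22) (13,24)]:
  edge (13,22)–(14,15): clear
  edge (14,15)–(20,19): clear
  edge (20,19)–(24,22): clear
  edge (24,22)–(13,24): clear
  edge (13,24)–(13,22): clear
  midpoint (9,27/2) outside
  → clear
Obstacle 4 [(0,3) (11,2) (10,8) (0,11)]:
  edge (0,3)–(11,2): clear
  edge (11,2)–(10,8): clear
  edge (10,8)–(0,11): clear
  edge (0,11)–(0,3): clear
  midpoint (9,27/2) outside
  → clear

FREE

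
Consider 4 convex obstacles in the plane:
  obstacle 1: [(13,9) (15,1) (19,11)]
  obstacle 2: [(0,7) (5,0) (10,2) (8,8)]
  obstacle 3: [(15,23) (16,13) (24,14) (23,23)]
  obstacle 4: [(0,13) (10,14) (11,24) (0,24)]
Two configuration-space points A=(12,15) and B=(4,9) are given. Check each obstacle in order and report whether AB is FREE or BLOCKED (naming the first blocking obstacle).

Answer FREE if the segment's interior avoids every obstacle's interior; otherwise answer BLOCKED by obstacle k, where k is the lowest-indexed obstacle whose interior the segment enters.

FREE

Obstacle 1 [(13,9) (15,1) (19,11)]:
  edge (13,9)–(15,1): clear
  edge (15,1)–(19,11): clear
  edge (19,11)–(13,9): clear
  midpoint (8,12) outside
  → clear
Obstacle 2 [(0,7) (5,0) (10,2) (8,8)]:
  edge (0,7)–(5,0): clear
  edge (5,0)–(10,2): clear
  edge (10,2)–(8,8): clear
  edge (8,8)–(0,7): clear
  midpoint (8,12) outside
  → clear
Obstacle 3 [(15,23) (16,13) (24,14) (23,23)]:
  edge (15,23)–(16,13): clear
  edge (16,13)–(24,14): clear
  edge (24,14)–(23,23): clear
  edge (23,23)–(15,23): clear
  midpoint (8,12) outside
  → clear
Obstacle 4 [(0,13) (10,14) (11,24) (0,24)]:
  edge (0,13)–(10,14): clear
  edge (10,14)–(11,24): clear
  edge (11,24)–(0,24): clear
  edge (0,24)–(0,13): clear
  midpoint (8,12) outside
  → clear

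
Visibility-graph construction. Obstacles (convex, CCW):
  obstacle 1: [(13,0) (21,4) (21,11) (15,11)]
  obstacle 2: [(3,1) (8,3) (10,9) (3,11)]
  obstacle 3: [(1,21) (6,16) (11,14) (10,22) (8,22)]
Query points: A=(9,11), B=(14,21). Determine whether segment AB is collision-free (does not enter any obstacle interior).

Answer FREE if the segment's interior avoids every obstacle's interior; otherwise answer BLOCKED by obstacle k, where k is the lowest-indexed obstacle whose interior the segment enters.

BLOCKED by obstacle 3

Obstacle 1 [(13,0) (21,4) (21,11) (15,11)]:
  edge (13,0)–(21,4): clear
  edge (21,4)–(21,11): clear
  edge (21,11)–(15,11): clear
  edge (15,11)–(13,0): clear
  midpoint (23/2,16) outside
  → clear
Obstacle 2 [(3,1) (8,3) (10,9) (3,11)]:
  edge (3,1)–(8,3): clear
  edge (8,3)–(10,9): clear
  edge (10,9)–(3,11): clear
  edge (3,11)–(3,1): clear
  midpoint (23/2,16) outside
  → clear
Obstacle 3 [(1,21) (6,16) (11,14) (10,22) (8,22)]:
  edge (1,21)–(6,16): clear
  edge (6,16)–(11,14): crosses AB
  edge (11,14)–(10,22): crosses AB
  edge (10,22)–(8,22): clear
  edge (8,22)–(1,21): clear
  → BLOCKED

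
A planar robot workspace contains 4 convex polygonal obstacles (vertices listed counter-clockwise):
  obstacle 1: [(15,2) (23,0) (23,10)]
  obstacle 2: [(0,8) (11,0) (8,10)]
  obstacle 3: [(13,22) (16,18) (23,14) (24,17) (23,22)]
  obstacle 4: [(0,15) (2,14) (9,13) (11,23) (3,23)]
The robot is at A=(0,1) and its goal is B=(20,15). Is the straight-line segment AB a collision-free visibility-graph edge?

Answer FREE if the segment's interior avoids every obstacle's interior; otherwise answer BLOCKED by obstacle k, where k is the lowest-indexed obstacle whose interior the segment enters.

BLOCKED by obstacle 2

Obstacle 1 [(15,2) (23,0) (23,10)]:
  edge (15,2)–(23,0): clear
  edge (23,0)–(23,10): clear
  edge (23,10)–(15,2): clear
  midpoint (10,8) outside
  → clear
Obstacle 2 [(0,8) (11,0) (8,10)]:
  edge (0,8)–(11,0): crosses AB
  edge (11,0)–(8,10): crosses AB
  edge (8,10)–(0,8): clear
  → BLOCKED
Obstacle 3 [(13,22) (16,18) (23,14) (24,17) (23,22)]:
  edge (13,22)–(16,18): clear
  edge (16,18)–(23,14): clear
  edge (23,14)–(24,17): clear
  edge (24,17)–(23,22): clear
  edge (23,22)–(13,22): clear
  midpoint (10,8) outside
  → clear
Obstacle 4 [(0,15) (2,14) (9,13) (11,23) (3,23)]:
  edge (0,15)–(2,14): clear
  edge (2,14)–(9,13): clear
  edge (9,13)–(11,23): clear
  edge (11,23)–(3,23): clear
  edge (3,23)–(0,15): clear
  midpoint (10,8) outside
  → clear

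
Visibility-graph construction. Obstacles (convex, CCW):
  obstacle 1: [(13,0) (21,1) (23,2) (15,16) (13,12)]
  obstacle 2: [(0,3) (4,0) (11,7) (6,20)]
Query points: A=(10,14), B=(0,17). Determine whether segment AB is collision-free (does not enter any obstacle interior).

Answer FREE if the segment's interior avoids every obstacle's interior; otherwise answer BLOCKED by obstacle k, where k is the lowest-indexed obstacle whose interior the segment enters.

BLOCKED by obstacle 2

Obstacle 1 [(13,0) (21,1) (23,2) (15,16) (13,12)]:
  edge (13,0)–(21,1): clear
  edge (21,1)–(23,2): clear
  edge (23,2)–(15,16): clear
  edge (15,16)–(13,12): clear
  edge (13,12)–(13,0): clear
  midpoint (5,31/2) outside
  → clear
Obstacle 2 [(0,3) (4,0) (11,7) (6,20)]:
  edge (0,3)–(4,0): clear
  edge (4,0)–(11,7): clear
  edge (11,7)–(6,20): crosses AB
  edge (6,20)–(0,3): crosses AB
  → BLOCKED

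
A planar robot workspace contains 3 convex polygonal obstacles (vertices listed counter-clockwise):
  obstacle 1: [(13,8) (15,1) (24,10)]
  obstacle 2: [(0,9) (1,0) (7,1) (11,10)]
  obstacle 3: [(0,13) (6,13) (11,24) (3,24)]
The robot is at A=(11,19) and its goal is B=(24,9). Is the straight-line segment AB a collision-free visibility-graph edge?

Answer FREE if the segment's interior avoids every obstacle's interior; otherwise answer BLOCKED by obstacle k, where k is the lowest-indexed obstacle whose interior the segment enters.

Obstacle 1 [(13,8) (15,1) (24,10)]:
  edge (13,8)–(15,1): clear
  edge (15,1)–(24,10): crosses AB
  edge (24,10)–(13,8): crosses AB
  → BLOCKED
Obstacle 2 [(0,9) (1,0) (7,1) (11,10)]:
  edge (0,9)–(1,0): clear
  edge (1,0)–(7,1): clear
  edge (7,1)–(11,10): clear
  edge (11,10)–(0,9): clear
  midpoint (35/2,14) outside
  → clear
Obstacle 3 [(0,13) (6,13) (11,24) (3,24)]:
  edge (0,13)–(6,13): clear
  edge (6,13)–(11,24): clear
  edge (11,24)–(3,24): clear
  edge (3,24)–(0,13): clear
  midpoint (35/2,14) outside
  → clear

BLOCKED by obstacle 1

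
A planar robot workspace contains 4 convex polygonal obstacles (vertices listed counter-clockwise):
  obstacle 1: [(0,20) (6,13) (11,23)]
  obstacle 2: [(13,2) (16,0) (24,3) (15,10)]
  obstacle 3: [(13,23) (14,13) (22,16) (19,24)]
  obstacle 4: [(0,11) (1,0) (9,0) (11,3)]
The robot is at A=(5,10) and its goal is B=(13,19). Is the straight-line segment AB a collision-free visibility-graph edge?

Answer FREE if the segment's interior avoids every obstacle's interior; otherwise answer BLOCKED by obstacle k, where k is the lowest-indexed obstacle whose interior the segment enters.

FREE

Obstacle 1 [(0,20) (6,13) (11,23)]:
  edge (0,20)–(6,13): clear
  edge (6,13)–(11,23): clear
  edge (11,23)–(0,20): clear
  midpoint (9,29/2) outside
  → clear
Obstacle 2 [(13,2) (16,0) (24,3) (15,10)]:
  edge (13,2)–(16,0): clear
  edge (16,0)–(24,3): clear
  edge (24,3)–(15,10): clear
  edge (15,10)–(13,2): clear
  midpoint (9,29/2) outside
  → clear
Obstacle 3 [(13,23) (14,13) (22,16) (19,24)]:
  edge (13,23)–(14,13): clear
  edge (14,13)–(22,16): clear
  edge (22,16)–(19,24): clear
  edge (19,24)–(13,23): clear
  midpoint (9,29/2) outside
  → clear
Obstacle 4 [(0,11) (1,0) (9,0) (11,3)]:
  edge (0,11)–(1,0): clear
  edge (1,0)–(9,0): clear
  edge (9,0)–(11,3): clear
  edge (11,3)–(0,11): clear
  midpoint (9,29/2) outside
  → clear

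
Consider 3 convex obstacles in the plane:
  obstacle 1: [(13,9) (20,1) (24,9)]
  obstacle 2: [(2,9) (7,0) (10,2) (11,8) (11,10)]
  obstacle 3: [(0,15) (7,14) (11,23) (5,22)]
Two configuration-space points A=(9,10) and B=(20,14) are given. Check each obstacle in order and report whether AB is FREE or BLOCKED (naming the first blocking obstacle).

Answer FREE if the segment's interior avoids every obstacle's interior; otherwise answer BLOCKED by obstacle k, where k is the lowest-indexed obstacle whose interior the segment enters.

Obstacle 1 [(13,9) (20,1) (24,9)]:
  edge (13,9)–(20,1): clear
  edge (20,1)–(24,9): clear
  edge (24,9)–(13,9): clear
  midpoint (29/2,12) outside
  → clear
Obstacle 2 [(2,9) (7,0) (10,2) (11,8) (11,10)]:
  edge (2,9)–(7,0): clear
  edge (7,0)–(10,2): clear
  edge (10,2)–(11,8): clear
  edge (11,8)–(11,10): clear
  edge (11,10)–(2,9): clear
  midpoint (29/2,12) outside
  → clear
Obstacle 3 [(0,15) (7,14) (11,23) (5,22)]:
  edge (0,15)–(7,14): clear
  edge (7,14)–(11,23): clear
  edge (11,23)–(5,22): clear
  edge (5,22)–(0,15): clear
  midpoint (29/2,12) outside
  → clear

FREE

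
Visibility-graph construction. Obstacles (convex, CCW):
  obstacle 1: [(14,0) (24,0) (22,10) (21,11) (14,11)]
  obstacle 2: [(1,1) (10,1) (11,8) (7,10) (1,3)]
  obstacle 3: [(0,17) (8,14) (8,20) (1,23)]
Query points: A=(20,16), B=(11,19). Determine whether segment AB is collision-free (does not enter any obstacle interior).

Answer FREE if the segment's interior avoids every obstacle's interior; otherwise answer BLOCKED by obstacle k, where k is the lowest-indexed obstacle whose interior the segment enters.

Obstacle 1 [(14,0) (24,0) (22,10) (21,11) (14,11)]:
  edge (14,0)–(24,0): clear
  edge (24,0)–(22,10): clear
  edge (22,10)–(21,11): clear
  edge (21,11)–(14,11): clear
  edge (14,11)–(14,0): clear
  midpoint (31/2,35/2) outside
  → clear
Obstacle 2 [(1,1) (10,1) (11,8) (7,10) (1,3)]:
  edge (1,1)–(10,1): clear
  edge (10,1)–(11,8): clear
  edge (11,8)–(7,10): clear
  edge (7,10)–(1,3): clear
  edge (1,3)–(1,1): clear
  midpoint (31/2,35/2) outside
  → clear
Obstacle 3 [(0,17) (8,14) (8,20) (1,23)]:
  edge (0,17)–(8,14): clear
  edge (8,14)–(8,20): clear
  edge (8,20)–(1,23): clear
  edge (1,23)–(0,17): clear
  midpoint (31/2,35/2) outside
  → clear

FREE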